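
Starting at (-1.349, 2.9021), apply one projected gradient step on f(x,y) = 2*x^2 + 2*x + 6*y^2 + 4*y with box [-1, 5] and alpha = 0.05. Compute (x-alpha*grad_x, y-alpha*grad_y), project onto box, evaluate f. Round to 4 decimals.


Step 1: Compute gradient at (-1.349, 2.9021).
grad_x = 2*2*-1.349 + 2 = -3.396
grad_y = 2*6*2.9021 + 4 = 38.8252
Step 2: Gradient step.
x_raw = -1.349 - 0.05*-3.396 = -1.1792
y_raw = 2.9021 - 0.05*38.8252 = 0.9608
Step 3: Project onto [-1, 5].
x_proj = clip(-1.1792) = -1.0
y_proj = clip(0.9608) = 0.9608
Step 4: Evaluate f.
f(-1.0, 0.9608) = 9.3826


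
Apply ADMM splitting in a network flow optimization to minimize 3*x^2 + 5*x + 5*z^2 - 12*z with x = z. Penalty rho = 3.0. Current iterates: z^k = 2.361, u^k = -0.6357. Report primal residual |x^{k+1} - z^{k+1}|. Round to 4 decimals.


ADMM iteration with rho = 3.0, z^k = 2.361, u^k = -0.6357
Step 1: x-update.
Minimize 3*x^2 + 5*x + (3.0/2)*(x - 2.361 - 0.6357)^2
FOC: (2*3 + 3.0)*x = -5 + 3.0*(2.361 + 0.6357)
x^{k+1} = 0.4433
Step 2: z-update.
Minimize 5*z^2 - 12*z + (3.0/2)*(0.4433 - z - 0.6357)^2
FOC: (2*5 + 3.0)*z = 12 + 3.0*(0.4433 - 0.6357)
z^{k+1} = 0.8787
Step 3: u-update.
u^{k+1} = -0.6357 + 0.4433 - 0.8787 = -1.071
Step 4: Primal residual = |0.4433 - 0.8787| = 0.4353


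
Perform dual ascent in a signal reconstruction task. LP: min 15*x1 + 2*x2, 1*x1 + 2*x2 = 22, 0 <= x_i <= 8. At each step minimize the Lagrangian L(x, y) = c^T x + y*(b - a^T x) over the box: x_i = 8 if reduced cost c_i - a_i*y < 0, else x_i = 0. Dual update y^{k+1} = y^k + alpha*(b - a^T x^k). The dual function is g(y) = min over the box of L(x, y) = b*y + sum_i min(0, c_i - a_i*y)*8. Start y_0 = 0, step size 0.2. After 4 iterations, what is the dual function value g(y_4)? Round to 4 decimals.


Dual ascent for LP: min 15*x1 + 2*x2, 1*x1 + 2*x2 = 22, 0 <= x_i <= 8
Step 1: y^k = 0.0, reduced costs: (15.0, 2.0)
  x^k = (0.0, 0.0), subgradient = b - a^T x = 22.0
  y^{k+1} = 0.0 + 0.2*22.0 = 4.4
Step 2: y^k = 4.4, reduced costs: (10.6, -6.8)
  x^k = (0.0, 8.0), subgradient = b - a^T x = 6.0
  y^{k+1} = 4.4 + 0.2*6.0 = 5.6
Step 3: y^k = 5.6, reduced costs: (9.4, -9.2)
  x^k = (0.0, 8.0), subgradient = b - a^T x = 6.0
  y^{k+1} = 5.6 + 0.2*6.0 = 6.8
Step 4: y^k = 6.8, reduced costs: (8.2, -11.6)
  x^k = (0.0, 8.0), subgradient = b - a^T x = 6.0
  y^{k+1} = 6.8 + 0.2*6.0 = 8.0
Dual objective at y_4 = 8.0: reduced costs (7.0, -14.0), box minimizer x = (0.0, 8.0)
g(y_4) = b*y + (c1 - a1*y)*x1 + (c2 - a2*y)*x2 = 22*8.0 + 7.0*0.0 + (-14.0)*8.0 = 176.0 + 0.0 - 112.0 = 64.0


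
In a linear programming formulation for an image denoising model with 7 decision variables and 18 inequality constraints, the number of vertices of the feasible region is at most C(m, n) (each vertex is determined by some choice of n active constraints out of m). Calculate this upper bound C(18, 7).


Each vertex corresponds to some choice of n active constraints out of m, so the number of vertices is at most C(m, n) = m! / (n!(m-n)!).
m = 18, n = 7
Numerator: 18 * 17 * 16 * 15 * 14 * 13 * 12
Denominator: 7! = 5040
C(18, 7) = 31824


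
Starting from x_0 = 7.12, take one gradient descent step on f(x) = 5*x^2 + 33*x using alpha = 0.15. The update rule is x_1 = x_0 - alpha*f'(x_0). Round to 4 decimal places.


We compute the gradient at x_0 and apply the update.
f'(x) = 10*x + 33
f'(7.12) = 10*7.12 + 33 = 104.2
x_1 = 7.12 - 0.15*104.2 = -8.51


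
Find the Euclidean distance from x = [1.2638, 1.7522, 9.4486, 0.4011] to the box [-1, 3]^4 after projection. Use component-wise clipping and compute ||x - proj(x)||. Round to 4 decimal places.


Project each component onto [-1, 3].
clip(1.2638) = 1.2638, clip(1.7522) = 1.7522, clip(9.4486) = 3.0, clip(0.4011) = 0.4011
Projection = [1.2638, 1.7522, 3.0, 0.4011]
Squared diffs: [0.0, 0.0, 41.5844, 0.0]
Distance = sqrt(41.5844) = 6.4486


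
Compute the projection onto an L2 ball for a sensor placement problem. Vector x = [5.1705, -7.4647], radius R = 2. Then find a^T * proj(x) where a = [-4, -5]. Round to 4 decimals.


Step 1: Compute ||x|| (intermediates to 6 decimals).
||x|| = sqrt(5.1705^2 + (-7.4647)^2) = 9.080519
Step 2: Project.
Since ||x|| > R, scale = R/||x|| = 2/9.080519 = 0.220252, proj(x) = scale * x
proj(x) = [1.138813, -1.644115]
Step 3: Dot product.
a^T * proj(x) = -4*1.138813 - 5*(-1.644115) = 3.6653


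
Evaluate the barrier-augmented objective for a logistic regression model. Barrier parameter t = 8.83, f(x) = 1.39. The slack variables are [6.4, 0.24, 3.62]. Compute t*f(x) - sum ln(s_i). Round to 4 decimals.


Step 1: Compute log-barrier.
ln values: [1.8563, -1.4271, 1.2865]
phi = -(1.8563 - 1.4271 + 1.2865) = -1.7157
Step 2: Compute augmented objective.
t*f(x) = 8.83*1.39 = 12.2737
Total = 12.2737 - 1.7157 = 10.558


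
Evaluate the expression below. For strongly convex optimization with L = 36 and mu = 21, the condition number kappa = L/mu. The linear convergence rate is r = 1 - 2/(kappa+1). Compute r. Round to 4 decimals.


Step 1: Compute the condition number.
kappa = L/mu = 36/21 = 1.7143
Step 2: Compute the convergence rate.
r = 1 - 2/(kappa + 1) = 1 - 2*mu/(L + mu) = (L - mu)/(L + mu) = 15/57 = 0.2632


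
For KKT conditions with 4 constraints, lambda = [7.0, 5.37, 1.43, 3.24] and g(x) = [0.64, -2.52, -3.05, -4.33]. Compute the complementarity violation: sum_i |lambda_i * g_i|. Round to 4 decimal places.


KKT complementary slackness check:
lambda_1 * g_1 = 7.0 * 0.64 = 4.48
lambda_2 * g_2 = 5.37 * -2.52 = -13.5324
lambda_3 * g_3 = 1.43 * -3.05 = -4.3615
lambda_4 * g_4 = 3.24 * -4.33 = -14.0292
Total violation = 4.48 + 13.5324 + 4.3615 + 14.0292 = 36.4031


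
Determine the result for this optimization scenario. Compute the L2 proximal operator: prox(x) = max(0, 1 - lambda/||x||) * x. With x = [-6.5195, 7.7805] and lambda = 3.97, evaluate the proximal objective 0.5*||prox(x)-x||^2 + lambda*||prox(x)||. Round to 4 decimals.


Step 1: Compute ||x||.
||x|| = 10.1509
Step 2: Compute scaling factor.
scale = max(0, 1 - 3.97/10.1509) = 0.6089
Step 3: prox(x) = [-3.9697, 4.7375]
||prox(x)|| = 6.1809
Step 4: Proximal objective.
0.5*||prox-x||^2 = 7.8805
lambda*||prox|| = 24.5382
Total = 32.4185


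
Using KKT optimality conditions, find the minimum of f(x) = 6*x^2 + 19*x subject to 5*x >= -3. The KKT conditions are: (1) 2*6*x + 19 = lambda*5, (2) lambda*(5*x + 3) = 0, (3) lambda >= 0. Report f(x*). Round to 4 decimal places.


Step 1: Try lambda = 0 (constraint inactive).
x_unc = -19/(2*6) = -1.5833
Check: 5*-1.5833 = -7.9165 < -3 -- violated!
Step 2: Constraint must be active: 5*x = -3
x* = -3/5 = -0.6
lambda = (2*6*(-0.6) + 19)/5 = 2.36
Step 3: Compute optimal value.
f(x*) = 6*(-0.6)^2 + 19*(-0.6) = -9.24


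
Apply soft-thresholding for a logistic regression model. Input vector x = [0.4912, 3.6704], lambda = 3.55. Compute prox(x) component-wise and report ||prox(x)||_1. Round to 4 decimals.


Soft-thresholding with lambda = 3.55:
prox(0.4912) = sign(0.4912)*max(|0.4912| - 3.55, 0) = 0.0
prox(3.6704) = sign(3.6704)*max(|3.6704| - 3.55, 0) = 0.1204
prox(x) = [0.0, 0.1204]
||prox(x)||_1 = 0.0 + 0.1204 = 0.1204


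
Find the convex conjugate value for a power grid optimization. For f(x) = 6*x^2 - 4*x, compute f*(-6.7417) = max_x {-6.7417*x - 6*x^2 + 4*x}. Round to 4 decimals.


f*(y) = sup_x {y*x - a*x^2 - b*x} = sup_x {(y-b)*x - a*x^2}
FOC: (y - b) - 2a*x = 0 => x* = (y - b)/(2a)
x* = (-6.7417 + 4)/(2*6) = -0.2285
f*(-6.7417) = (y-b)^2/(4a) = (-6.7417 + 4)^2/(4*6)
= 7.5169/24 = 0.3132


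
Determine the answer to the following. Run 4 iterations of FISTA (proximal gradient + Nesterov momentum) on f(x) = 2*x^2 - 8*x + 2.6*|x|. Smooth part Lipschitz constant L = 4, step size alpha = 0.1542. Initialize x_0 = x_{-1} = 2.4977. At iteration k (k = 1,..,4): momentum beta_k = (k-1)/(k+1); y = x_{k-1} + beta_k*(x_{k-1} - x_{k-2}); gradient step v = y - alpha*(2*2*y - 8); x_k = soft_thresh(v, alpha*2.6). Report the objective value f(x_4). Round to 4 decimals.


FISTA on f(x) = 2*x^2 - 8*x + 2.6*|x|
L = 4, alpha = 0.1542
Iteration 1: beta = 0.0, y = 2.4977 + 0.0*(2.4977 - 2.4977) = 2.4977
  grad(y) = 1.9908, v = y - alpha*grad = 2.1907
  prox(v) = soft_thresh(2.1907, 0.4009) = 1.7898
Iteration 2: beta = 0.3333, y = 1.7898 + 0.3333*(1.7898 - 2.4977) = 1.5538
  grad(y) = -1.7847, v = y - alpha*grad = 1.829
  prox(v) = soft_thresh(1.829, 0.4009) = 1.4281
Iteration 3: beta = 0.5, y = 1.4281 + 0.5*(1.4281 - 1.7898) = 1.2473
  grad(y) = -3.0109, v = y - alpha*grad = 1.7116
  prox(v) = soft_thresh(1.7116, 0.4009) = 1.3106
Iteration 4: beta = 0.6, y = 1.3106 + 0.6*(1.3106 - 1.4281) = 1.2401
  grad(y) = -3.0394, v = y - alpha*grad = 1.7088
  prox(v) = soft_thresh(1.7088, 0.4009) = 1.3079
f(x_4) = 2*1.3079^2 - 8*1.3079 + 2.6*|1.3079| = -3.6415


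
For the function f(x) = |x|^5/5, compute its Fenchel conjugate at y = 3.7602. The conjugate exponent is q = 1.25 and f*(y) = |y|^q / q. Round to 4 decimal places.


The conjugate exponent q satisfies 1/p + 1/q = 1.
p = 5, so q = 5/(5 - 1) = 1.25
|y|^q = 3.7602^1.25 = 5.2362
f*(3.7602) = 5.2362 / 1.25 = 4.1889


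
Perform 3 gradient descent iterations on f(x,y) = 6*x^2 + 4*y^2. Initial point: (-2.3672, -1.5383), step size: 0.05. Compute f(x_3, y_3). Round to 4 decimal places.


Gradient descent on f(x,y) = 6*x^2 + 4*y^2.
Starting point: (-2.3672, -1.5383), alpha = 0.05
Step 1: grad_x = 2*6*-2.3672 = -28.4064, grad_y = 2*4*-1.5383 = -12.3064
  x_1 = -2.3672 - 0.05*-28.4064 = -0.9469
  y_1 = -1.5383 - 0.05*-12.3064 = -0.923
Step 2: grad_x = 2*6*-0.9469 = -11.3626, grad_y = 2*4*-0.923 = -7.3838
  x_2 = -0.9469 - 0.05*-11.3626 = -0.3788
  y_2 = -0.923 - 0.05*-7.3838 = -0.5538
Step 3: grad_x = 2*6*-0.3788 = -4.545, grad_y = 2*4*-0.5538 = -4.4303
  x_3 = -0.3788 - 0.05*-4.545 = -0.1515
  y_3 = -0.5538 - 0.05*-4.4303 = -0.3323
f(-0.1515, -0.3323) = 6*(-0.1515)^2 + 4*(-0.3323)^2 = 0.5793


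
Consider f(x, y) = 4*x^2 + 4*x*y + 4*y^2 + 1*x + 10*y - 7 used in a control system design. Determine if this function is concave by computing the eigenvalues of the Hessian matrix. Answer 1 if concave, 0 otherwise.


The Hessian of f(x,y) = 4*x^2 + 4*x*y + 4*y^2 + 1*x + 10*y - 7 is:
H = [[8, 4], [4, 8]]
Trace = 8 + 8 = 16
Determinant = 8*8 - (4)^2 = 48
Discriminant = (16)^2 - 4*48 = 64.0
Eigenvalues: lambda_1 = 4.0, lambda_2 = 12.0
The function is not concave.

0


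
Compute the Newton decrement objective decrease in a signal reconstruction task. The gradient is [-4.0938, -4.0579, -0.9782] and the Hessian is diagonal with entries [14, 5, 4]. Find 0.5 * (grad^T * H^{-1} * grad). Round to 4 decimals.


Step 1: H is diagonal, so H^(-1) * g = [-0.2924, -0.8116, -0.2446].
Step 2: g^T H^(-1) g = sum_i g_i^2 / H_ii
  = (-4.0938)^2/14 + (-4.0579)^2/5 + (-0.9782)^2/4
  = 1.1971 + 3.2933 + 0.2392 = 4.7296
Step 3: Objective decrease = 0.5 * g^T H^(-1) g = 2.3648


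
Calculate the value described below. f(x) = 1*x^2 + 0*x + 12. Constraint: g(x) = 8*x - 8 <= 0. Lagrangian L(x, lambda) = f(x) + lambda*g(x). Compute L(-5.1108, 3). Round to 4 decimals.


Step 1: Evaluate f(x).
f(-5.1108) = 1*(-5.1108)^2 + 0*(-5.1108) + 12 = 38.1203
Step 2: Evaluate g(x).
g(-5.1108) = 8*-5.1108 - 8 = -48.8864
Step 3: Compute Lagrangian.
L = 38.1203 + 3*-48.8864 = -108.5389


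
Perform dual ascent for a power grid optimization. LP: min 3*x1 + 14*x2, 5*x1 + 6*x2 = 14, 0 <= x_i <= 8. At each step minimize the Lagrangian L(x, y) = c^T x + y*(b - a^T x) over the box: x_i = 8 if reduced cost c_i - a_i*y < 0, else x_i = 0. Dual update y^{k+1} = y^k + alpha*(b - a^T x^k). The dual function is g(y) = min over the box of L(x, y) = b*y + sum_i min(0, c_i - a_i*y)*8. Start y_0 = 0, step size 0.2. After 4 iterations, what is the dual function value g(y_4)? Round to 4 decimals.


Dual ascent for LP: min 3*x1 + 14*x2, 5*x1 + 6*x2 = 14, 0 <= x_i <= 8
Step 1: y^k = 0.0, reduced costs: (3.0, 14.0)
  x^k = (0.0, 0.0), subgradient = b - a^T x = 14.0
  y^{k+1} = 0.0 + 0.2*14.0 = 2.8
Step 2: y^k = 2.8, reduced costs: (-11.0, -2.8)
  x^k = (8.0, 8.0), subgradient = b - a^T x = -74.0
  y^{k+1} = 2.8 + 0.2*-74.0 = -12.0
Step 3: y^k = -12.0, reduced costs: (63.0, 86.0)
  x^k = (0.0, 0.0), subgradient = b - a^T x = 14.0
  y^{k+1} = -12.0 + 0.2*14.0 = -9.2
Step 4: y^k = -9.2, reduced costs: (49.0, 69.2)
  x^k = (0.0, 0.0), subgradient = b - a^T x = 14.0
  y^{k+1} = -9.2 + 0.2*14.0 = -6.4
Dual objective at y_4 = -6.4: reduced costs (35.0, 52.4), box minimizer x = (0.0, 0.0)
g(y_4) = b*y + (c1 - a1*y)*x1 + (c2 - a2*y)*x2 = 14*(-6.4) + 35.0*0.0 + 52.4*0.0 = -89.6 + 0.0 + 0.0 = -89.6


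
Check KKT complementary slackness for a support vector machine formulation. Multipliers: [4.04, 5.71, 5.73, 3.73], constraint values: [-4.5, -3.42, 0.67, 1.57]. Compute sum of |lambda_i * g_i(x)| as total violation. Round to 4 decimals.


KKT complementary slackness check:
lambda_1 * g_1 = 4.04 * -4.5 = -18.18
lambda_2 * g_2 = 5.71 * -3.42 = -19.5282
lambda_3 * g_3 = 5.73 * 0.67 = 3.8391
lambda_4 * g_4 = 3.73 * 1.57 = 5.8561
Total violation = 18.18 + 19.5282 + 3.8391 + 5.8561 = 47.4034


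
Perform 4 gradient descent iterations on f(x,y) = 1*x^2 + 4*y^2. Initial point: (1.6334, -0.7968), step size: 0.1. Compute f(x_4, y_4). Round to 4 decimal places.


Gradient descent on f(x,y) = 1*x^2 + 4*y^2.
Starting point: (1.6334, -0.7968), alpha = 0.1
Step 1: grad_x = 2*1*1.6334 = 3.2668, grad_y = 2*4*-0.7968 = -6.3744
  x_1 = 1.6334 - 0.1*3.2668 = 1.3067
  y_1 = -0.7968 - 0.1*-6.3744 = -0.1594
Step 2: grad_x = 2*1*1.3067 = 2.6134, grad_y = 2*4*-0.1594 = -1.2749
  x_2 = 1.3067 - 0.1*2.6134 = 1.0454
  y_2 = -0.1594 - 0.1*-1.2749 = -0.0319
Step 3: grad_x = 2*1*1.0454 = 2.0908, grad_y = 2*4*-0.0319 = -0.255
  x_3 = 1.0454 - 0.1*2.0908 = 0.8363
  y_3 = -0.0319 - 0.1*-0.255 = -0.0064
Step 4: grad_x = 2*1*0.8363 = 1.6726, grad_y = 2*4*-0.0064 = -0.051
  x_4 = 0.8363 - 0.1*1.6726 = 0.669
  y_4 = -0.0064 - 0.1*-0.051 = -0.0013
f(0.669, -0.0013) = 1*0.669^2 + 4*(-0.0013)^2 = 0.4476


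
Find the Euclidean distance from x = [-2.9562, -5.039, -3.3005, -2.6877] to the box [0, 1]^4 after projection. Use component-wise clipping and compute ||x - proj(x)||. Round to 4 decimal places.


Project each component onto [0, 1].
clip(-2.9562) = 0.0, clip(-5.039) = 0.0, clip(-3.3005) = 0.0, clip(-2.6877) = 0.0
Projection = [0.0, 0.0, 0.0, 0.0]
Squared diffs: [8.7391, 25.3915, 10.8933, 7.2237]
Distance = sqrt(52.2476) = 7.2283


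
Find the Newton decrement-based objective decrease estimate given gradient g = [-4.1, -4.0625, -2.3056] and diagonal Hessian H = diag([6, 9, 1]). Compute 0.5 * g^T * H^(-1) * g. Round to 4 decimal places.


Step 1: H is diagonal, so H^(-1) * g = [-0.6833, -0.4514, -2.3056].
Step 2: g^T H^(-1) g = sum_i g_i^2 / H_ii
  = (-4.1)^2/6 + (-4.0625)^2/9 + (-2.3056)^2/1
  = 2.8017 + 1.8338 + 5.3158 = 9.9512
Step 3: Objective decrease = 0.5 * g^T H^(-1) g = 4.9756


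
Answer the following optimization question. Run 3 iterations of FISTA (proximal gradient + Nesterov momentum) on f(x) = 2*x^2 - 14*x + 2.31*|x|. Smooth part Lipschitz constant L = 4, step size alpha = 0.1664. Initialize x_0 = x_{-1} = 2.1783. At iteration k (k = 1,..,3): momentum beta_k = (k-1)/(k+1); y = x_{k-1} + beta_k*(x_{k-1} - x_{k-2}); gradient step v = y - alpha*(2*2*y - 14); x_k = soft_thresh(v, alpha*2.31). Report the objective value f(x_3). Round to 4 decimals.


FISTA on f(x) = 2*x^2 - 14*x + 2.31*|x|
L = 4, alpha = 0.1664
Iteration 1: beta = 0.0, y = 2.1783 + 0.0*(2.1783 - 2.1783) = 2.1783
  grad(y) = -5.2868, v = y - alpha*grad = 3.058
  prox(v) = soft_thresh(3.058, 0.3844) = 2.6736
Iteration 2: beta = 0.3333, y = 2.6736 + 0.3333*(2.6736 - 2.1783) = 2.8388
  grad(y) = -2.645, v = y - alpha*grad = 3.2789
  prox(v) = soft_thresh(3.2789, 0.3844) = 2.8945
Iteration 3: beta = 0.5, y = 2.8945 + 0.5*(2.8945 - 2.6736) = 3.0049
  grad(y) = -1.9803, v = y - alpha*grad = 3.3344
  prox(v) = soft_thresh(3.3344, 0.3844) = 2.9501
f(x_3) = 2*2.9501^2 - 14*2.9501 + 2.31*|2.9501| = -17.0805


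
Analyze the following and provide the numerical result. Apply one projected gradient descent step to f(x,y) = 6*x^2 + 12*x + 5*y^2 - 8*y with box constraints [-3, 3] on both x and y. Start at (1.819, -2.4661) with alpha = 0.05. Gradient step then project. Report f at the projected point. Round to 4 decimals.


Step 1: Compute gradient at (1.819, -2.4661).
grad_x = 2*6*1.819 + 12 = 33.828
grad_y = 2*5*-2.4661 - 8 = -32.661
Step 2: Gradient step.
x_raw = 1.819 - 0.05*33.828 = 0.1276
y_raw = -2.4661 - 0.05*-32.661 = -0.8331
Step 3: Project onto [-3, 3].
x_proj = clip(0.1276) = 0.1276
y_proj = clip(-0.8331) = -0.8331
Step 4: Evaluate f.
f(0.1276, -0.8331) = 11.7632


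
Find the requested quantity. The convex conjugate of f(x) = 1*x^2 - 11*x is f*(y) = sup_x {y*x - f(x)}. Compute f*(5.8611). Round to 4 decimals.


f*(y) = sup_x {y*x - a*x^2 - b*x} = sup_x {(y-b)*x - a*x^2}
FOC: (y - b) - 2a*x = 0 => x* = (y - b)/(2a)
x* = (5.8611 + 11)/(2*1) = 8.4306
f*(5.8611) = (y-b)^2/(4a) = (5.8611 + 11)^2/(4*1)
= 284.2967/4 = 71.0742


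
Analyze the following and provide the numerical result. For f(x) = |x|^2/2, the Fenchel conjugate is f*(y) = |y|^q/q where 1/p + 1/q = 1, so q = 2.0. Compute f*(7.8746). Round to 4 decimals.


The conjugate exponent q satisfies 1/p + 1/q = 1.
p = 2, so q = 2/(2 - 1) = 2.0
|y|^q = 7.8746^2.0 = 62.0093
f*(7.8746) = 62.0093 / 2.0 = 31.0047


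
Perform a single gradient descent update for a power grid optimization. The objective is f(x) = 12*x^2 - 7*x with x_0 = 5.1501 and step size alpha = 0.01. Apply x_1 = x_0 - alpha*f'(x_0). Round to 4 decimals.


We compute the gradient at x_0 and apply the update.
f'(x) = 24*x - 7
f'(5.1501) = 24*5.1501 - 7 = 116.6024
x_1 = 5.1501 - 0.01*116.6024 = 3.9841


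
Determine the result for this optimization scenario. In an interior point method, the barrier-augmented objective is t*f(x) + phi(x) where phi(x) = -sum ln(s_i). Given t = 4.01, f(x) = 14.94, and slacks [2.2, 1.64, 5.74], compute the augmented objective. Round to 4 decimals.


Step 1: Compute log-barrier.
ln values: [0.7885, 0.4947, 1.7475]
phi = -(0.7885 + 0.4947 + 1.7475) = -3.0306
Step 2: Compute augmented objective.
t*f(x) = 4.01*14.94 = 59.9094
Total = 59.9094 - 3.0306 = 56.8788


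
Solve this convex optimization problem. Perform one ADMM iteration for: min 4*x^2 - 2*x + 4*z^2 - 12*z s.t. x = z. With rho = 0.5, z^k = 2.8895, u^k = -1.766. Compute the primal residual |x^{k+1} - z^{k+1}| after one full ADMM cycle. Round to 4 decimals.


ADMM iteration with rho = 0.5, z^k = 2.8895, u^k = -1.766
Step 1: x-update.
Minimize 4*x^2 - 2*x + (0.5/2)*(x - 2.8895 - 1.766)^2
FOC: (2*4 + 0.5)*x = 2 + 0.5*(2.8895 + 1.766)
x^{k+1} = 0.5091
Step 2: z-update.
Minimize 4*z^2 - 12*z + (0.5/2)*(0.5091 - z - 1.766)^2
FOC: (2*4 + 0.5)*z = 12 + 0.5*(0.5091 - 1.766)
z^{k+1} = 1.3378
Step 3: u-update.
u^{k+1} = -1.766 + 0.5091 - 1.3378 = -2.5947
Step 4: Primal residual = |0.5091 - 1.3378| = 0.8287


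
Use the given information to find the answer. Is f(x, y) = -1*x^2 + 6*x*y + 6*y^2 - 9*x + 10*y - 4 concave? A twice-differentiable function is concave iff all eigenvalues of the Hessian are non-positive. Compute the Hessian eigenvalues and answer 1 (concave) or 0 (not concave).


The Hessian of f(x,y) = -1*x^2 + 6*x*y + 6*y^2 - 9*x + 10*y - 4 is:
H = [[-2, 6], [6, 12]]
Trace = -2 + 12 = 10
Determinant = -2*12 - (6)^2 = -60
Discriminant = (10)^2 - 4*-60 = 340.0
Eigenvalues: lambda_1 = -4.2195, lambda_2 = 14.2195
The function is not concave.

0


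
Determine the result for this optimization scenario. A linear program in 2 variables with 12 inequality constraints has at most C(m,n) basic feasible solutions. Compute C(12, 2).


Each vertex corresponds to some choice of n active constraints out of m, so the number of vertices is at most C(m, n) = m! / (n!(m-n)!).
m = 12, n = 2
Numerator: 12 * 11
Denominator: 2! = 2
C(12, 2) = 66


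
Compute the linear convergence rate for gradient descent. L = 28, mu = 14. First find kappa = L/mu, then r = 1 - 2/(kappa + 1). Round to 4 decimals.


Step 1: Compute the condition number.
kappa = L/mu = 28/14 = 2.0
Step 2: Compute the convergence rate.
r = 1 - 2/(kappa + 1) = 1 - 2*mu/(L + mu) = (L - mu)/(L + mu) = 14/42 = 0.3333


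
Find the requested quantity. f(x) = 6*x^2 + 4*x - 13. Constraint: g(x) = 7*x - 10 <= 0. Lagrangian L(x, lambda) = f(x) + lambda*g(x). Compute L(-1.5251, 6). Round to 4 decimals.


Step 1: Evaluate f(x).
f(-1.5251) = 6*(-1.5251)^2 + 4*(-1.5251) - 13 = -5.1448
Step 2: Evaluate g(x).
g(-1.5251) = 7*-1.5251 - 10 = -20.6757
Step 3: Compute Lagrangian.
L = -5.1448 + 6*-20.6757 = -129.199


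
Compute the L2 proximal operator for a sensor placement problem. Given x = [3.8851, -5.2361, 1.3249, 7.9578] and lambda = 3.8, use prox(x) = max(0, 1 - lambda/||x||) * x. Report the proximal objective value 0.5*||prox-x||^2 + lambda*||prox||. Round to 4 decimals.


Step 1: Compute ||x||.
||x|| = 10.3727
Step 2: Compute scaling factor.
scale = max(0, 1 - 3.8/10.3727) = 0.6337
Step 3: prox(x) = [2.4618, -3.3179, 0.8395, 5.0425]
||prox(x)|| = 6.5727
Step 4: Proximal objective.
0.5*||prox-x||^2 = 7.22
lambda*||prox|| = 24.9763
Total = 32.1962


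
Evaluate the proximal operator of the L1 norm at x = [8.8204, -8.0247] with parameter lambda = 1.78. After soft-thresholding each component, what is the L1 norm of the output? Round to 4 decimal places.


Soft-thresholding with lambda = 1.78:
prox(8.8204) = sign(8.8204)*max(|8.8204| - 1.78, 0) = 7.0404
prox(-8.0247) = sign(-8.0247)*max(|-8.0247| - 1.78, 0) = -6.2447
prox(x) = [7.0404, -6.2447]
||prox(x)||_1 = 7.0404 + 6.2447 = 13.2851


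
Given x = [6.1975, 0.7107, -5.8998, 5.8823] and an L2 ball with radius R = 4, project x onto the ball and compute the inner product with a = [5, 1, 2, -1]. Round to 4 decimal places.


Step 1: Compute ||x|| (intermediates to 6 decimals).
||x|| = sqrt(6.1975^2 + 0.7107^2 + (-5.8998)^2 + 5.8823^2) = 10.407843
Step 2: Project.
Since ||x|| > R, scale = R/||x|| = 4/10.407843 = 0.384326, proj(x) = scale * x
proj(x) = [2.38186, 0.27314, -2.267447, 2.260721]
Step 3: Dot product.
a^T * proj(x) = 5*2.38186 + 1*0.27314 + 2*(-2.267447) - 1*2.260721 = 5.3868


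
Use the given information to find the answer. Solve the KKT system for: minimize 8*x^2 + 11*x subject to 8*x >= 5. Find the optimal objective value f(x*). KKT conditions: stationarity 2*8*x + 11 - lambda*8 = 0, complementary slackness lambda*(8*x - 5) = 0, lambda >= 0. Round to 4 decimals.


Step 1: Try lambda = 0 (constraint inactive).
x_unc = -11/(2*8) = -0.6875
Check: 8*-0.6875 = -5.5 < 5 -- violated!
Step 2: Constraint must be active: 8*x = 5
x* = 5/8 = 0.625
lambda = (2*8*0.625 + 11)/8 = 2.625
Step 3: Compute optimal value.
f(x*) = 8*0.625^2 + 11*0.625 = 10.0


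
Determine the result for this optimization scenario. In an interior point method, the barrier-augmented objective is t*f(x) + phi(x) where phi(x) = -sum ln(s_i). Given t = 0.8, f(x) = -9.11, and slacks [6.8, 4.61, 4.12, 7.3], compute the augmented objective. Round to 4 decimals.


Step 1: Compute log-barrier.
ln values: [1.9169, 1.5282, 1.4159, 1.9879]
phi = -(1.9169 + 1.5282 + 1.4159 + 1.9879) = -6.8489
Step 2: Compute augmented objective.
t*f(x) = 0.8*-9.11 = -7.288
Total = -7.288 - 6.8489 = -14.1369


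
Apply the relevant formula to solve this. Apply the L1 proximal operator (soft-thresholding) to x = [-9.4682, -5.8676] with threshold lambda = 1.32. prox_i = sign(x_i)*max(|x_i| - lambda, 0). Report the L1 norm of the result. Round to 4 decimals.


Soft-thresholding with lambda = 1.32:
prox(-9.4682) = sign(-9.4682)*max(|-9.4682| - 1.32, 0) = -8.1482
prox(-5.8676) = sign(-5.8676)*max(|-5.8676| - 1.32, 0) = -4.5476
prox(x) = [-8.1482, -4.5476]
||prox(x)||_1 = 8.1482 + 4.5476 = 12.6958


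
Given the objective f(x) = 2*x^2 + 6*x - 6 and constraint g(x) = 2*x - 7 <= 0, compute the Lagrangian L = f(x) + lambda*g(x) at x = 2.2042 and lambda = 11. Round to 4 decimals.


Step 1: Evaluate f(x).
f(2.2042) = 2*2.2042^2 + 6*2.2042 - 6 = 16.9422
Step 2: Evaluate g(x).
g(2.2042) = 2*2.2042 - 7 = -2.5916
Step 3: Compute Lagrangian.
L = 16.9422 + 11*-2.5916 = -11.5654


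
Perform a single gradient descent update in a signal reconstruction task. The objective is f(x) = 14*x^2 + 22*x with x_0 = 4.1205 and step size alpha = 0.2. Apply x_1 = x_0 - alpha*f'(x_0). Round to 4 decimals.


We compute the gradient at x_0 and apply the update.
f'(x) = 28*x + 22
f'(4.1205) = 28*4.1205 + 22 = 137.374
x_1 = 4.1205 - 0.2*137.374 = -23.3543


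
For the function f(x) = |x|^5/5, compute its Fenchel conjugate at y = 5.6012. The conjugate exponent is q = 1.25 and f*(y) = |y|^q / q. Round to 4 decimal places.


The conjugate exponent q satisfies 1/p + 1/q = 1.
p = 5, so q = 5/(5 - 1) = 1.25
|y|^q = 5.6012^1.25 = 8.6169
f*(5.6012) = 8.6169 / 1.25 = 6.8935


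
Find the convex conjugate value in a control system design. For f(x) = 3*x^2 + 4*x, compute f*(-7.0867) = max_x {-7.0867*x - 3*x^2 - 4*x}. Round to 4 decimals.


f*(y) = sup_x {y*x - a*x^2 - b*x} = sup_x {(y-b)*x - a*x^2}
FOC: (y - b) - 2a*x = 0 => x* = (y - b)/(2a)
x* = (-7.0867 - 4)/(2*3) = -1.8478
f*(-7.0867) = (y-b)^2/(4a) = (-7.0867 - 4)^2/(4*3)
= 122.9149/12 = 10.2429


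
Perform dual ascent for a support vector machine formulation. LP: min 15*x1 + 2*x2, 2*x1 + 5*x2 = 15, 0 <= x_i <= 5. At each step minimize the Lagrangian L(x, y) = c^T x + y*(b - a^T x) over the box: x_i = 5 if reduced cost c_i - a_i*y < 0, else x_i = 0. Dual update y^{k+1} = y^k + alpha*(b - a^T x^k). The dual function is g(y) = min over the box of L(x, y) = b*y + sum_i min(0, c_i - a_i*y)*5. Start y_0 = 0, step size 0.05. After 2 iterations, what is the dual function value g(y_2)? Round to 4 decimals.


Dual ascent for LP: min 15*x1 + 2*x2, 2*x1 + 5*x2 = 15, 0 <= x_i <= 5
Step 1: y^k = 0.0, reduced costs: (15.0, 2.0)
  x^k = (0.0, 0.0), subgradient = b - a^T x = 15.0
  y^{k+1} = 0.0 + 0.05*15.0 = 0.75
Step 2: y^k = 0.75, reduced costs: (13.5, -1.75)
  x^k = (0.0, 5.0), subgradient = b - a^T x = -10.0
  y^{k+1} = 0.75 + 0.05*-10.0 = 0.25
Dual objective at y_2 = 0.25: reduced costs (14.5, 0.75), box minimizer x = (0.0, 0.0)
g(y_2) = b*y + (c1 - a1*y)*x1 + (c2 - a2*y)*x2 = 15*0.25 + 14.5*0.0 + 0.75*0.0 = 3.75 + 0.0 + 0.0 = 3.75


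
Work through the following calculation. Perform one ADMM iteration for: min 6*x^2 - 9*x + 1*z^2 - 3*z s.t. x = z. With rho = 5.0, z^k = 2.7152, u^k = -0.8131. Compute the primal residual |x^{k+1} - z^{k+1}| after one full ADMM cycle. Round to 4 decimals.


ADMM iteration with rho = 5.0, z^k = 2.7152, u^k = -0.8131
Step 1: x-update.
Minimize 6*x^2 - 9*x + (5.0/2)*(x - 2.7152 - 0.8131)^2
FOC: (2*6 + 5.0)*x = 9 + 5.0*(2.7152 + 0.8131)
x^{k+1} = 1.5671
Step 2: z-update.
Minimize 1*z^2 - 3*z + (5.0/2)*(1.5671 - z - 0.8131)^2
FOC: (2*1 + 5.0)*z = 3 + 5.0*(1.5671 - 0.8131)
z^{k+1} = 0.9672
Step 3: u-update.
u^{k+1} = -0.8131 + 1.5671 - 0.9672 = -0.2131
Step 4: Primal residual = |1.5671 - 0.9672| = 0.6


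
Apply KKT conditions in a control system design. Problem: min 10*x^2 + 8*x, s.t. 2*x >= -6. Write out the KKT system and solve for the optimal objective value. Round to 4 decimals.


Step 1: Try lambda = 0 (constraint inactive).
Stationarity: 2*10*x + 8 = 0
x* = -8/(2*10) = -0.4
Check constraint: 2*-0.4 = -0.8 >= -6 -- satisfied.
Step 2: Compute optimal value.
f(x*) = 10*(-0.4)^2 + 8*(-0.4) = -1.6


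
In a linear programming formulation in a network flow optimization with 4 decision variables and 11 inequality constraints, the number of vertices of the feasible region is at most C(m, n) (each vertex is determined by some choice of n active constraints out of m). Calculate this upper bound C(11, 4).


Each vertex corresponds to some choice of n active constraints out of m, so the number of vertices is at most C(m, n) = m! / (n!(m-n)!).
m = 11, n = 4
Numerator: 11 * 10 * 9 * 8
Denominator: 4! = 24
C(11, 4) = 330


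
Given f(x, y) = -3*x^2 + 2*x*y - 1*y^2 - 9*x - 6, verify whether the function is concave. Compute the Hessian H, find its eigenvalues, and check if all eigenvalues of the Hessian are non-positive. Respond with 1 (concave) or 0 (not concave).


The Hessian of f(x,y) = -3*x^2 + 2*x*y - 1*y^2 - 9*x - 6 is:
H = [[-6, 2], [2, -2]]
Trace = -6 - 2 = -8
Determinant = -6*-2 - (2)^2 = 8
Discriminant = (-8)^2 - 4*8 = 32.0
Eigenvalues: lambda_1 = -6.8284, lambda_2 = -1.1716
The function is concave.

1


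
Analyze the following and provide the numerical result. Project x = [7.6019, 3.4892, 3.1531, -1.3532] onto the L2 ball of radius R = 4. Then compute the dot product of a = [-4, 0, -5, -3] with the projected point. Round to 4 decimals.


Step 1: Compute ||x|| (intermediates to 6 decimals).
||x|| = sqrt(7.6019^2 + 3.4892^2 + 3.1531^2 + (-1.3532)^2) = 9.040829
Step 2: Project.
Since ||x|| > R, scale = R/||x|| = 4/9.040829 = 0.442437, proj(x) = scale * x
proj(x) = [3.363362, 1.543751, 1.395048, -0.598706]
Step 3: Dot product.
a^T * proj(x) = -4*3.363362 + 0*1.543751 - 5*1.395048 - 3*(-0.598706) = -18.6326


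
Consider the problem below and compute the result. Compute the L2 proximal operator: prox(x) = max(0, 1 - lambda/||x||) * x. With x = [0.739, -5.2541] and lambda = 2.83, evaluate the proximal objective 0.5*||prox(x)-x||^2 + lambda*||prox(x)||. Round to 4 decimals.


Step 1: Compute ||x||.
||x|| = 5.3058
Step 2: Compute scaling factor.
scale = max(0, 1 - 2.83/5.3058) = 0.4666
Step 3: prox(x) = [0.3448, -2.4517]
||prox(x)|| = 2.4758
Step 4: Proximal objective.
0.5*||prox-x||^2 = 4.0045
lambda*||prox|| = 7.0065
Total = 11.011


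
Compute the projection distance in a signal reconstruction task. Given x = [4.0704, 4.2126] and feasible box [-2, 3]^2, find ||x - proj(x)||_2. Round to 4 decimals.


Project each component onto [-2, 3].
clip(4.0704) = 3.0, clip(4.2126) = 3.0
Projection = [3.0, 3.0]
Squared diffs: [1.1458, 1.4704]
Distance = sqrt(2.6162) = 1.6175


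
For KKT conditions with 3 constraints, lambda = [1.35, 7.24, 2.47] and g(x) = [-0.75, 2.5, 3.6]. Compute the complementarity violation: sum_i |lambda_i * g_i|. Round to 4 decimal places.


KKT complementary slackness check:
lambda_1 * g_1 = 1.35 * -0.75 = -1.0125
lambda_2 * g_2 = 7.24 * 2.5 = 18.1
lambda_3 * g_3 = 2.47 * 3.6 = 8.892
Total violation = 1.0125 + 18.1 + 8.892 = 28.0045


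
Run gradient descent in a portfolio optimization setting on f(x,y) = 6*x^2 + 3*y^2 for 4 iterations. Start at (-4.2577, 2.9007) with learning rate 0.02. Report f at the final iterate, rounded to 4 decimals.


Gradient descent on f(x,y) = 6*x^2 + 3*y^2.
Starting point: (-4.2577, 2.9007), alpha = 0.02
Step 1: grad_x = 2*6*-4.2577 = -51.0924, grad_y = 2*3*2.9007 = 17.4042
  x_1 = -4.2577 - 0.02*-51.0924 = -3.2359
  y_1 = 2.9007 - 0.02*17.4042 = 2.5526
Step 2: grad_x = 2*6*-3.2359 = -38.8302, grad_y = 2*3*2.5526 = 15.3157
  x_2 = -3.2359 - 0.02*-38.8302 = -2.4592
  y_2 = 2.5526 - 0.02*15.3157 = 2.2463
Step 3: grad_x = 2*6*-2.4592 = -29.511, grad_y = 2*3*2.2463 = 13.4778
  x_3 = -2.4592 - 0.02*-29.511 = -1.869
  y_3 = 2.2463 - 0.02*13.4778 = 1.9767
Step 4: grad_x = 2*6*-1.869 = -22.4283, grad_y = 2*3*1.9767 = 11.8605
  x_4 = -1.869 - 0.02*-22.4283 = -1.4205
  y_4 = 1.9767 - 0.02*11.8605 = 1.7395
f(-1.4205, 1.7395) = 6*(-1.4205)^2 + 3*1.7395^2 = 21.1842


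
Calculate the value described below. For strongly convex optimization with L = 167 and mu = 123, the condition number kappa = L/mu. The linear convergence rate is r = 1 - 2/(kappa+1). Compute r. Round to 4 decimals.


Step 1: Compute the condition number.
kappa = L/mu = 167/123 = 1.3577
Step 2: Compute the convergence rate.
r = 1 - 2/(kappa + 1) = 1 - 2*mu/(L + mu) = (L - mu)/(L + mu) = 44/290 = 0.1517


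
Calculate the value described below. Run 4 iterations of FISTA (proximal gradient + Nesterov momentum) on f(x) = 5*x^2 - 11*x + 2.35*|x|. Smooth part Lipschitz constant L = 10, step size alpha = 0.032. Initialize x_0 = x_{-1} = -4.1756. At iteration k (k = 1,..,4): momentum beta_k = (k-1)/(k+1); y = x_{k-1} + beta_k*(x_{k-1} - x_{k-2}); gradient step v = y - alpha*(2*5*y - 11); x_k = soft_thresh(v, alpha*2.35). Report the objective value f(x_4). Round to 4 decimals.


FISTA on f(x) = 5*x^2 - 11*x + 2.35*|x|
L = 10, alpha = 0.032
Iteration 1: beta = 0.0, y = -4.1756 + 0.0*(-4.1756 + 4.1756) = -4.1756
  grad(y) = -52.756, v = y - alpha*grad = -2.4874
  prox(v) = soft_thresh(-2.4874, 0.0752) = -2.4122
Iteration 2: beta = 0.3333, y = -2.4122 + 0.3333*(-2.4122 + 4.1756) = -1.8244
  grad(y) = -29.2441, v = y - alpha*grad = -0.8886
  prox(v) = soft_thresh(-0.8886, 0.0752) = -0.8134
Iteration 3: beta = 0.5, y = -0.8134 + 0.5*(-0.8134 + 2.4122) = -0.014
  grad(y) = -11.1399, v = y - alpha*grad = 0.3425
  prox(v) = soft_thresh(0.3425, 0.0752) = 0.2673
Iteration 4: beta = 0.6, y = 0.2673 + 0.6*(0.2673 + 0.8134) = 0.9157
  grad(y) = -1.8431, v = y - alpha*grad = 0.9747
  prox(v) = soft_thresh(0.9747, 0.0752) = 0.8995
f(x_4) = 5*0.8995^2 - 11*0.8995 + 2.35*|0.8995| = -3.7352


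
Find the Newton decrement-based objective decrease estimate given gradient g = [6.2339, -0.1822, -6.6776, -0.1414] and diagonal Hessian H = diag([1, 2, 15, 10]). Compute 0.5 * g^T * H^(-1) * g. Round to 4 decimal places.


Step 1: H is diagonal, so H^(-1) * g = [6.2339, -0.0911, -0.4452, -0.0141].
Step 2: g^T H^(-1) g = sum_i g_i^2 / H_ii
  = (6.2339)^2/1 + (-0.1822)^2/2 + (-6.6776)^2/15 + (-0.1414)^2/10
  = 38.8615 + 0.0166 + 2.9727 + 0.002 = 41.8528
Step 3: Objective decrease = 0.5 * g^T H^(-1) g = 20.9264


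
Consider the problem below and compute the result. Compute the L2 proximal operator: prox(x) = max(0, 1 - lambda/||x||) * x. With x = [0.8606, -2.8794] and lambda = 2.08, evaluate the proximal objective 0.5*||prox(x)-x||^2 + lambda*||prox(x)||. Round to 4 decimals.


Step 1: Compute ||x||.
||x|| = 3.0053
Step 2: Compute scaling factor.
scale = max(0, 1 - 2.08/3.0053) = 0.3079
Step 3: prox(x) = [0.265, -0.8865]
||prox(x)|| = 0.9253
Step 4: Proximal objective.
0.5*||prox-x||^2 = 2.1632
lambda*||prox|| = 1.9246
Total = 4.0877


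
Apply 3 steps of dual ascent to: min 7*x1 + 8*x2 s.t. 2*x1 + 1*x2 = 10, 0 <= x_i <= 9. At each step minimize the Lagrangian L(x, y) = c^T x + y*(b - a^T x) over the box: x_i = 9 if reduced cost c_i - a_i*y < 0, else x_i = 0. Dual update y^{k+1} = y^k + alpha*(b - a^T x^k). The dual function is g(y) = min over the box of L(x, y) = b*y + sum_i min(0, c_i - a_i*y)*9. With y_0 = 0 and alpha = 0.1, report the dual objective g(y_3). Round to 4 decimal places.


Dual ascent for LP: min 7*x1 + 8*x2, 2*x1 + 1*x2 = 10, 0 <= x_i <= 9
Step 1: y^k = 0.0, reduced costs: (7.0, 8.0)
  x^k = (0.0, 0.0), subgradient = b - a^T x = 10.0
  y^{k+1} = 0.0 + 0.1*10.0 = 1.0
Step 2: y^k = 1.0, reduced costs: (5.0, 7.0)
  x^k = (0.0, 0.0), subgradient = b - a^T x = 10.0
  y^{k+1} = 1.0 + 0.1*10.0 = 2.0
Step 3: y^k = 2.0, reduced costs: (3.0, 6.0)
  x^k = (0.0, 0.0), subgradient = b - a^T x = 10.0
  y^{k+1} = 2.0 + 0.1*10.0 = 3.0
Dual objective at y_3 = 3.0: reduced costs (1.0, 5.0), box minimizer x = (0.0, 0.0)
g(y_3) = b*y + (c1 - a1*y)*x1 + (c2 - a2*y)*x2 = 10*3.0 + 1.0*0.0 + 5.0*0.0 = 30.0 + 0.0 + 0.0 = 30.0


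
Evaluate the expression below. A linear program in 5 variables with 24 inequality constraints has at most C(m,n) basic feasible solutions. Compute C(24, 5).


Each vertex corresponds to some choice of n active constraints out of m, so the number of vertices is at most C(m, n) = m! / (n!(m-n)!).
m = 24, n = 5
Numerator: 24 * 23 * 22 * 21 * 20
Denominator: 5! = 120
C(24, 5) = 42504


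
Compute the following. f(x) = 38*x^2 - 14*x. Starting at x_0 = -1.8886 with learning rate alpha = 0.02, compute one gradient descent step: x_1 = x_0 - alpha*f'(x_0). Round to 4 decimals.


We compute the gradient at x_0 and apply the update.
f'(x) = 76*x - 14
f'(-1.8886) = 76*-1.8886 - 14 = -157.5336
x_1 = -1.8886 - 0.02*-157.5336 = 1.2621


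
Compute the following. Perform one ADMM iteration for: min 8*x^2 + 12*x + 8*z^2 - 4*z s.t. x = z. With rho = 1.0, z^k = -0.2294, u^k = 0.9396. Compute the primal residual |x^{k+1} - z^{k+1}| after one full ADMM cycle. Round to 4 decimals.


ADMM iteration with rho = 1.0, z^k = -0.2294, u^k = 0.9396
Step 1: x-update.
Minimize 8*x^2 + 12*x + (1.0/2)*(x + 0.2294 + 0.9396)^2
FOC: (2*8 + 1.0)*x = -12 + 1.0*(-0.2294 - 0.9396)
x^{k+1} = -0.7746
Step 2: z-update.
Minimize 8*z^2 - 4*z + (1.0/2)*(-0.7746 - z + 0.9396)^2
FOC: (2*8 + 1.0)*z = 4 + 1.0*(-0.7746 + 0.9396)
z^{k+1} = 0.245
Step 3: u-update.
u^{k+1} = 0.9396 - 0.7746 - 0.245 = -0.08
Step 4: Primal residual = |-0.7746 - 0.245| = 1.0196


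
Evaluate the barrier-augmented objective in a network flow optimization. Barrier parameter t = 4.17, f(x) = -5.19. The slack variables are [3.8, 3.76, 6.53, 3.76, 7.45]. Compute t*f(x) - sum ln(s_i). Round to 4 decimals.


Step 1: Compute log-barrier.
ln values: [1.335, 1.3244, 1.8764, 1.3244, 2.0082]
phi = -(1.335 + 1.3244 + 1.8764 + 1.3244 + 2.0082) = -7.8685
Step 2: Compute augmented objective.
t*f(x) = 4.17*-5.19 = -21.6423
Total = -21.6423 - 7.8685 = -29.5108


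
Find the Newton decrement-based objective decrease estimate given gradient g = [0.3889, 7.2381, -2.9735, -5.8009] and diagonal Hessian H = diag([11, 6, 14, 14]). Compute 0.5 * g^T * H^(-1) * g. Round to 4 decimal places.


Step 1: H is diagonal, so H^(-1) * g = [0.0354, 1.2064, -0.2124, -0.4144].
Step 2: g^T H^(-1) g = sum_i g_i^2 / H_ii
  = (0.3889)^2/11 + (7.2381)^2/6 + (-2.9735)^2/14 + (-5.8009)^2/14
  = 0.0137 + 8.7317 + 0.6316 + 2.4036 = 11.7806
Step 3: Objective decrease = 0.5 * g^T H^(-1) g = 5.8903


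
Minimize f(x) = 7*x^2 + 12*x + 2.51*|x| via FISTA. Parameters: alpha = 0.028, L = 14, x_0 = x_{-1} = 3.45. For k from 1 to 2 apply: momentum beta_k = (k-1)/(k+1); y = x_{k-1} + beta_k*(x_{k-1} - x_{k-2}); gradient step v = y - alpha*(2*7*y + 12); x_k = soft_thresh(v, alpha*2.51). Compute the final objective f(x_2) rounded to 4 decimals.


FISTA on f(x) = 7*x^2 + 12*x + 2.51*|x|
L = 14, alpha = 0.028
Iteration 1: beta = 0.0, y = 3.45 + 0.0*(3.45 - 3.45) = 3.45
  grad(y) = 60.3, v = y - alpha*grad = 1.7616
  prox(v) = soft_thresh(1.7616, 0.0703) = 1.6913
Iteration 2: beta = 0.3333, y = 1.6913 + 0.3333*(1.6913 - 3.45) = 1.1051
  grad(y) = 27.4713, v = y - alpha*grad = 0.3359
  prox(v) = soft_thresh(0.3359, 0.0703) = 0.2656
f(x_2) = 7*0.2656^2 + 12*0.2656 + 2.51*|0.2656| = 4.348


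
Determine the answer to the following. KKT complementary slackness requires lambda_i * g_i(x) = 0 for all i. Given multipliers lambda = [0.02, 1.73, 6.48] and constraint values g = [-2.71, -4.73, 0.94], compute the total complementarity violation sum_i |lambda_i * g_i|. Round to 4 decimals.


KKT complementary slackness check:
lambda_1 * g_1 = 0.02 * -2.71 = -0.0542
lambda_2 * g_2 = 1.73 * -4.73 = -8.1829
lambda_3 * g_3 = 6.48 * 0.94 = 6.0912
Total violation = 0.0542 + 8.1829 + 6.0912 = 14.3283


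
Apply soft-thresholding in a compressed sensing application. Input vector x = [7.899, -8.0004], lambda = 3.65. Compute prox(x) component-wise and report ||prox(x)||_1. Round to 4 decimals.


Soft-thresholding with lambda = 3.65:
prox(7.899) = sign(7.899)*max(|7.899| - 3.65, 0) = 4.249
prox(-8.0004) = sign(-8.0004)*max(|-8.0004| - 3.65, 0) = -4.3504
prox(x) = [4.249, -4.3504]
||prox(x)||_1 = 4.249 + 4.3504 = 8.5994


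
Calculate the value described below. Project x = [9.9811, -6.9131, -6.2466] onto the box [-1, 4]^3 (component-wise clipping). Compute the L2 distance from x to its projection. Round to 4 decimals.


Project each component onto [-1, 4].
clip(9.9811) = 4.0, clip(-6.9131) = -1.0, clip(-6.2466) = -1.0
Projection = [4.0, -1.0, -1.0]
Squared diffs: [35.7736, 34.9648, 27.5268]
Distance = sqrt(98.2652) = 9.9129


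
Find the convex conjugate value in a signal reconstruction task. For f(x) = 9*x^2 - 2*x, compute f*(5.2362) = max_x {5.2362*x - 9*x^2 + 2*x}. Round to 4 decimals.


f*(y) = sup_x {y*x - a*x^2 - b*x} = sup_x {(y-b)*x - a*x^2}
FOC: (y - b) - 2a*x = 0 => x* = (y - b)/(2a)
x* = (5.2362 + 2)/(2*9) = 0.402
f*(5.2362) = (y-b)^2/(4a) = (5.2362 + 2)^2/(4*9)
= 52.3626/36 = 1.4545


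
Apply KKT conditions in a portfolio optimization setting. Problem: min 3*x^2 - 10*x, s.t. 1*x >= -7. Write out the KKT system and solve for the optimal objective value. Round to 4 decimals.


Step 1: Try lambda = 0 (constraint inactive).
Stationarity: 2*3*x - 10 = 0
x* = 10/(2*3) = 5/3 = 1.6667 (rounded; the exact value 5/3 is used below)
Check constraint: 1*1.6667 = 1.6667 >= -7 -- satisfied.
Step 2: Compute optimal value.
f(x*) = 3*(5/3)^2 - 10*(5/3) = -8.3333
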